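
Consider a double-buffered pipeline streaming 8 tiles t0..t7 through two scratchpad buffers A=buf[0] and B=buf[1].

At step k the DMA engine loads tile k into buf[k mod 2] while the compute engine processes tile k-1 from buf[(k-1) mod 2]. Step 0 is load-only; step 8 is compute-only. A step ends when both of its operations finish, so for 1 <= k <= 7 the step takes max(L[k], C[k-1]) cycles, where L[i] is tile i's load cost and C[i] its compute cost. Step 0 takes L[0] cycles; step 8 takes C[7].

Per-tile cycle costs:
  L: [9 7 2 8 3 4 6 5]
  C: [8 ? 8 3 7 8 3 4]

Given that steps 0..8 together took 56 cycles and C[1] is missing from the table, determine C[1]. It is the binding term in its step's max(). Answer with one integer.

C[1] = 4

step 0 | dur = L[0]=9 = 9
step 1 | dur = max(L[1]=7, C[0]=8) = 8
step 2 | dur = max(L[2]=2, C[1]=?) = C[1]  (unknown; binding)
step 3 | dur = max(L[3]=8, C[2]=8) = 8
step 4 | dur = max(L[4]=3, C[3]=3) = 3
step 5 | dur = max(L[5]=4, C[4]=7) = 7
step 6 | dur = max(L[6]=6, C[5]=8) = 8
step 7 | dur = max(L[7]=5, C[6]=3) = 5
step 8 | dur = C[7]=4 = 4
sum of known step durations = 52
dur[2] = total - known = 56 - 52 = 4
C[1] is the binding max in step 2, so C[1] = dur[2] = 4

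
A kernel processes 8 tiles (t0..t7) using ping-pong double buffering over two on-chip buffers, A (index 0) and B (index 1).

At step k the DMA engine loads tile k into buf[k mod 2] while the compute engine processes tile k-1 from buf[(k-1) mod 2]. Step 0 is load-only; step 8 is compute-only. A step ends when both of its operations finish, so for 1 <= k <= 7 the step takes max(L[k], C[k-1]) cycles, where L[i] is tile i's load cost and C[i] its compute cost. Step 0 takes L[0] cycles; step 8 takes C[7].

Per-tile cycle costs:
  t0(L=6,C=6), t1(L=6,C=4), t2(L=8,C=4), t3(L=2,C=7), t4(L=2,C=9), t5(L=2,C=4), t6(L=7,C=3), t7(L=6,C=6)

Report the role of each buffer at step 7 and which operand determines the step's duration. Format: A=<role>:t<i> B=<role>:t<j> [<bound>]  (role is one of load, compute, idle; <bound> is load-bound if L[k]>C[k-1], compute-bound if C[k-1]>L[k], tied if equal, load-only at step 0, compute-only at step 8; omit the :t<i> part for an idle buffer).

step 7: A=compute:t6 B=load:t7 [load-bound]

  0. 6=6c; end=6; A:t0 B:-
  1. max(6,6)=6c; end=12; A:t0 B:t1
  2. max(8,4)=8c; end=20; A:t2 B:t1
  3. max(2,4)=4c; end=24; A:t2 B:t3
  4. max(2,7)=7c; end=31; A:t4 B:t3
  5. max(2,9)=9c; end=40; A:t4 B:t5
  6. max(7,4)=7c; end=47; A:t6 B:t5
  7. max(6,3)=6c; end=53; A:t6 B:t7
  8. 6=6c; end=59; A:t6 B:t7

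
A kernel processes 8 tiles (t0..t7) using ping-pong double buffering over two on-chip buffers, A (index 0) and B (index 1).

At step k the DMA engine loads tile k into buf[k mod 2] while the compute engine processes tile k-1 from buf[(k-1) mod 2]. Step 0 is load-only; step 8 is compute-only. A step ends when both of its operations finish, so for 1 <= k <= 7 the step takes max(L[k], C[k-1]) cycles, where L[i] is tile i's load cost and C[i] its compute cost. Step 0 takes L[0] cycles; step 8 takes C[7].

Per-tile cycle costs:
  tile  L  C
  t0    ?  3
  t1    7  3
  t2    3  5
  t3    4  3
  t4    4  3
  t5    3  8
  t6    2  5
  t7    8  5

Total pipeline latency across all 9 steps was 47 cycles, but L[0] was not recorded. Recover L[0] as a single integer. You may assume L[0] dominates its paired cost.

L[0] = 4

step 0 = dur = L[0]=? = L[0]  (unknown; binding)
step 1 = dur = max(L[1]=7, C[0]=3) = 7
step 2 = dur = max(L[2]=3, C[1]=3) = 3
step 3 = dur = max(L[3]=4, C[2]=5) = 5
step 4 = dur = max(L[4]=4, C[3]=3) = 4
step 5 = dur = max(L[5]=3, C[4]=3) = 3
step 6 = dur = max(L[6]=2, C[5]=8) = 8
step 7 = dur = max(L[7]=8, C[6]=5) = 8
step 8 = dur = C[7]=5 = 5
sum of known step durations = 43
dur[0] = total - known = 47 - 43 = 4
L[0] is the binding max in step 0, so L[0] = dur[0] = 4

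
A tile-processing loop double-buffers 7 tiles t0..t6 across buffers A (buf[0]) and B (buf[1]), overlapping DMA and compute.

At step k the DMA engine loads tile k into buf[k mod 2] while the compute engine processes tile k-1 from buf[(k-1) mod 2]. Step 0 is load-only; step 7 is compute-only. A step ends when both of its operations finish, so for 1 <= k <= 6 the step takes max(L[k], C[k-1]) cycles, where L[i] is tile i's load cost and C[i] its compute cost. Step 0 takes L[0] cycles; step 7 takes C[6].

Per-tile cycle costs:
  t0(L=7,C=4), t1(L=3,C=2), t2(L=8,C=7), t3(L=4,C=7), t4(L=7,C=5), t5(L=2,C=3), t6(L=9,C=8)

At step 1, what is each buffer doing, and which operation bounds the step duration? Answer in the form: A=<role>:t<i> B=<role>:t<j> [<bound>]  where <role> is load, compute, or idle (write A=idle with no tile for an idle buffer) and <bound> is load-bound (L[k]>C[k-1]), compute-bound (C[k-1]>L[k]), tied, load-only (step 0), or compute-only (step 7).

k=0 load=t0/7c comp=- wait=7 total=7
k=1 load=t1/3c comp=t0/4c wait=4 total=11
k=2 load=t2/8c comp=t1/2c wait=8 total=19
k=3 load=t3/4c comp=t2/7c wait=7 total=26
k=4 load=t4/7c comp=t3/7c wait=7 total=33
k=5 load=t5/2c comp=t4/5c wait=5 total=38
k=6 load=t6/9c comp=t5/3c wait=9 total=47
k=7 load=- comp=t6/8c wait=8 total=55

step 1: A=compute:t0 B=load:t1 [compute-bound]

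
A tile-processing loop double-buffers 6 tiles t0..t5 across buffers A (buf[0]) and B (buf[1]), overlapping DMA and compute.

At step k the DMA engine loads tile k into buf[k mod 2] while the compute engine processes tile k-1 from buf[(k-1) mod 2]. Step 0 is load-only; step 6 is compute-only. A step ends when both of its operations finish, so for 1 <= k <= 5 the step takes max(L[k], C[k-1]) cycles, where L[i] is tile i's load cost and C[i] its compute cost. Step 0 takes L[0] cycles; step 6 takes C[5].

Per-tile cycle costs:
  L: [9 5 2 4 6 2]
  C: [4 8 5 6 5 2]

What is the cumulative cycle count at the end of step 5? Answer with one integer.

step 0: L[0]=9 → dur=9, Σ=9 | A=load:t0 B=idle [load-only]
step 1: L[1]=5 C[0]=4 → dur=5, Σ=14 | A=compute:t0 B=load:t1 [load-bound]
step 2: L[2]=2 C[1]=8 → dur=8, Σ=22 | A=load:t2 B=compute:t1 [compute-bound]
step 3: L[3]=4 C[2]=5 → dur=5, Σ=27 | A=compute:t2 B=load:t3 [compute-bound]
step 4: L[4]=6 C[3]=6 → dur=6, Σ=33 | A=load:t4 B=compute:t3 [tied]
step 5: L[5]=2 C[4]=5 → dur=5, Σ=38 | A=compute:t4 B=load:t5 [compute-bound]
step 6: C[5]=2 → dur=2, Σ=40 | A=idle B=compute:t5 [compute-only]

end_cycle[5] = 38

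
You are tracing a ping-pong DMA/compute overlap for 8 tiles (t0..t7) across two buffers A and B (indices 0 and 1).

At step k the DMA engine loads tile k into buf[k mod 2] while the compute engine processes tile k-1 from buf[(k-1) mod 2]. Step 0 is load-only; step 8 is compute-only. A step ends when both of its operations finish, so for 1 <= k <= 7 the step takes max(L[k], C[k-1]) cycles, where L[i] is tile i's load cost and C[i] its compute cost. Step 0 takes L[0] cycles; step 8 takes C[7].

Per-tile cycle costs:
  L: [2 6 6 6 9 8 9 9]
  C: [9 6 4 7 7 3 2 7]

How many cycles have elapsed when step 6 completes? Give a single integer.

end_cycle[6] = 49

k=0 load=t0/2c comp=- wait=2 total=2
k=1 load=t1/6c comp=t0/9c wait=9 total=11
k=2 load=t2/6c comp=t1/6c wait=6 total=17
k=3 load=t3/6c comp=t2/4c wait=6 total=23
k=4 load=t4/9c comp=t3/7c wait=9 total=32
k=5 load=t5/8c comp=t4/7c wait=8 total=40
k=6 load=t6/9c comp=t5/3c wait=9 total=49
k=7 load=t7/9c comp=t6/2c wait=9 total=58
k=8 load=- comp=t7/7c wait=7 total=65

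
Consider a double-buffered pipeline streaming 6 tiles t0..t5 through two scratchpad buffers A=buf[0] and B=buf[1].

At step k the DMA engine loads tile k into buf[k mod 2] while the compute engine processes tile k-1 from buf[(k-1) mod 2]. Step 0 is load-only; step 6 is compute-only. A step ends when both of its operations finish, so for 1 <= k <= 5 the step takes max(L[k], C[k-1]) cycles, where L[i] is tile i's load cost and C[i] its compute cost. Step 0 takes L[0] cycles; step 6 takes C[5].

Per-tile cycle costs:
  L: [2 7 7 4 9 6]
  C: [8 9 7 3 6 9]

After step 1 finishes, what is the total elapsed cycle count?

end_cycle[1] = 10

  0. 2=2c; end=2; A:t0 B:-
  1. max(7,8)=8c; end=10; A:t0 B:t1
  2. max(7,9)=9c; end=19; A:t2 B:t1
  3. max(4,7)=7c; end=26; A:t2 B:t3
  4. max(9,3)=9c; end=35; A:t4 B:t3
  5. max(6,6)=6c; end=41; A:t4 B:t5
  6. 9=9c; end=50; A:t4 B:t5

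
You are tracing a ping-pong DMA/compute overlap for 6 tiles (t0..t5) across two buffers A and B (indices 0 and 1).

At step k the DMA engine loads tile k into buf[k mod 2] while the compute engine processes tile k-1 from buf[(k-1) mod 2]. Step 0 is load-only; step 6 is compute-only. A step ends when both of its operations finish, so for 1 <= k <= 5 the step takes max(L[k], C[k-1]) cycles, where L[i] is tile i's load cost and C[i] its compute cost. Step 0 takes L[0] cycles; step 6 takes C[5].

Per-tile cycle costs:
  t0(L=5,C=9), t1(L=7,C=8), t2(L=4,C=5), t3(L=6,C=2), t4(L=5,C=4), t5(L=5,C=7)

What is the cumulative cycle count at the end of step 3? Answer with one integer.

k=0 load=t0/5c comp=- wait=5 total=5
k=1 load=t1/7c comp=t0/9c wait=9 total=14
k=2 load=t2/4c comp=t1/8c wait=8 total=22
k=3 load=t3/6c comp=t2/5c wait=6 total=28
k=4 load=t4/5c comp=t3/2c wait=5 total=33
k=5 load=t5/5c comp=t4/4c wait=5 total=38
k=6 load=- comp=t5/7c wait=7 total=45

end_cycle[3] = 28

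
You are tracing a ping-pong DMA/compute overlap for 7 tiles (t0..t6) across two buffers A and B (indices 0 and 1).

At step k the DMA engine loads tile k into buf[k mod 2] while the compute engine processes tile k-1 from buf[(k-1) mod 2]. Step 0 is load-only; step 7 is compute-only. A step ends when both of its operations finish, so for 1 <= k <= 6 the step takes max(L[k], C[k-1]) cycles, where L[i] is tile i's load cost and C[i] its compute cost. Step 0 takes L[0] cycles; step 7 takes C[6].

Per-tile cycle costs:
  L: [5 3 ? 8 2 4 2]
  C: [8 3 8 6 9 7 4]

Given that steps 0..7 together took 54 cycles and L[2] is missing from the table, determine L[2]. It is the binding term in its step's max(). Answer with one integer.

L[2] = 7

step 0 = dur = L[0]=5 = 5
step 1 = dur = max(L[1]=3, C[0]=8) = 8
step 2 = dur = max(L[2]=?, C[1]=3) = L[2]  (unknown; binding)
step 3 = dur = max(L[3]=8, C[2]=8) = 8
step 4 = dur = max(L[4]=2, C[3]=6) = 6
step 5 = dur = max(L[5]=4, C[4]=9) = 9
step 6 = dur = max(L[6]=2, C[5]=7) = 7
step 7 = dur = C[6]=4 = 4
sum of known step durations = 47
dur[2] = total - known = 54 - 47 = 7
L[2] is the binding max in step 2, so L[2] = dur[2] = 7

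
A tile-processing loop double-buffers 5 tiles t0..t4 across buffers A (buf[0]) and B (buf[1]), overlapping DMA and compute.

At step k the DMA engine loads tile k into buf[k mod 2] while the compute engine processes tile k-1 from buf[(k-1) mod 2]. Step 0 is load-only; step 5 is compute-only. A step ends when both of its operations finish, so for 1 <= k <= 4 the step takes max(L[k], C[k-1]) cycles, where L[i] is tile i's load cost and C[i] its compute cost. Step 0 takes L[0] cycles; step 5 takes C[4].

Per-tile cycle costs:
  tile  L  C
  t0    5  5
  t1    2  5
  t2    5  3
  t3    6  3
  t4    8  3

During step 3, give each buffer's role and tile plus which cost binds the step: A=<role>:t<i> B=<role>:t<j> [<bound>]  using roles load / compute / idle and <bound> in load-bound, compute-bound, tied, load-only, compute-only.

step 3: A=compute:t2 B=load:t3 [load-bound]

[0] DMA t0→A (5c) ∥ CU idle ⇒ 5c, clock 5
[1] DMA t1→B (2c) ∥ CU A:t0 (5c) ⇒ 5c, clock 10
[2] DMA t2→A (5c) ∥ CU B:t1 (5c) ⇒ 5c, clock 15
[3] DMA t3→B (6c) ∥ CU A:t2 (3c) ⇒ 6c, clock 21
[4] DMA t4→A (8c) ∥ CU B:t3 (3c) ⇒ 8c, clock 29
[5] DMA idle ∥ CU A:t4 (3c) ⇒ 3c, clock 32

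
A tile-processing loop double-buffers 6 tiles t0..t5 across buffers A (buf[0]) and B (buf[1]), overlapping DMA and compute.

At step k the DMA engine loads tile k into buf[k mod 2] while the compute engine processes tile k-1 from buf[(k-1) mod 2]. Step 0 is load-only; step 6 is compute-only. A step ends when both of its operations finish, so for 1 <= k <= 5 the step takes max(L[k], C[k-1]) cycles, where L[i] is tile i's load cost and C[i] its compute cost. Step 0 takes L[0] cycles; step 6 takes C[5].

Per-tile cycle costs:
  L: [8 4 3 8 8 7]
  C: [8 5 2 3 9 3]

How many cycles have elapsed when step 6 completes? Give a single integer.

end_cycle[6] = 49

  0. 8=8c; end=8; A:t0 B:-
  1. max(4,8)=8c; end=16; A:t0 B:t1
  2. max(3,5)=5c; end=21; A:t2 B:t1
  3. max(8,2)=8c; end=29; A:t2 B:t3
  4. max(8,3)=8c; end=37; A:t4 B:t3
  5. max(7,9)=9c; end=46; A:t4 B:t5
  6. 3=3c; end=49; A:t4 B:t5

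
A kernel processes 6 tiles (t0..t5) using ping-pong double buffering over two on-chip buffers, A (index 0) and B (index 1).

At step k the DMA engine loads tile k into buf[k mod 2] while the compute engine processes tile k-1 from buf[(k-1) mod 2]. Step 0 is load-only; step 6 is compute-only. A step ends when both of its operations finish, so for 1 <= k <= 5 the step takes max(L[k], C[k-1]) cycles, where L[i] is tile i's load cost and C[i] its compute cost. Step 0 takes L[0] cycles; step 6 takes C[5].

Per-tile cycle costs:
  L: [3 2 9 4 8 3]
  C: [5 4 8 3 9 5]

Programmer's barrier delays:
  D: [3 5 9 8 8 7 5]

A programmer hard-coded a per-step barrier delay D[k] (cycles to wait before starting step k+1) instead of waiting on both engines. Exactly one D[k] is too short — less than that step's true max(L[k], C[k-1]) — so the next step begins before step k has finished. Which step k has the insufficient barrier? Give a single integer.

hazard at step 5

step 0: need L[0]=3 = 3; D[0]=3 ok
step 1: need max(L[1]=2,C[0]=5) = 5; D[1]=5 ok
step 2: need max(L[2]=9,C[1]=4) = 9; D[2]=9 ok
step 3: need max(L[3]=4,C[2]=8) = 8; D[3]=8 ok
step 4: need max(L[4]=8,C[3]=3) = 8; D[4]=8 ok
step 5: need max(L[5]=3,C[4]=9) = 9; D[5]=7 SHORT
step 6: need C[5]=5 = 5; D[6]=5 ok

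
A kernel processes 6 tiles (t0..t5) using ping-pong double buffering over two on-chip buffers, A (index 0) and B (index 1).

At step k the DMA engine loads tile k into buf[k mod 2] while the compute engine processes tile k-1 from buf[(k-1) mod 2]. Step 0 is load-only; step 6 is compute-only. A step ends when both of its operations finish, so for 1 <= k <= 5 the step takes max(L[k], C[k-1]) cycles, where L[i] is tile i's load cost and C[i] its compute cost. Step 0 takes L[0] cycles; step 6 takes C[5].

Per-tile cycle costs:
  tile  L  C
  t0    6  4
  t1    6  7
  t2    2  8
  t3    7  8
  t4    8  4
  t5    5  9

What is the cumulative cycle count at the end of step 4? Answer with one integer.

step 0: L[0]=6 → dur=6, Σ=6 | A=load:t0 B=idle [load-only]
step 1: L[1]=6 C[0]=4 → dur=6, Σ=12 | A=compute:t0 B=load:t1 [load-bound]
step 2: L[2]=2 C[1]=7 → dur=7, Σ=19 | A=load:t2 B=compute:t1 [compute-bound]
step 3: L[3]=7 C[2]=8 → dur=8, Σ=27 | A=compute:t2 B=load:t3 [compute-bound]
step 4: L[4]=8 C[3]=8 → dur=8, Σ=35 | A=load:t4 B=compute:t3 [tied]
step 5: L[5]=5 C[4]=4 → dur=5, Σ=40 | A=compute:t4 B=load:t5 [load-bound]
step 6: C[5]=9 → dur=9, Σ=49 | A=idle B=compute:t5 [compute-only]

end_cycle[4] = 35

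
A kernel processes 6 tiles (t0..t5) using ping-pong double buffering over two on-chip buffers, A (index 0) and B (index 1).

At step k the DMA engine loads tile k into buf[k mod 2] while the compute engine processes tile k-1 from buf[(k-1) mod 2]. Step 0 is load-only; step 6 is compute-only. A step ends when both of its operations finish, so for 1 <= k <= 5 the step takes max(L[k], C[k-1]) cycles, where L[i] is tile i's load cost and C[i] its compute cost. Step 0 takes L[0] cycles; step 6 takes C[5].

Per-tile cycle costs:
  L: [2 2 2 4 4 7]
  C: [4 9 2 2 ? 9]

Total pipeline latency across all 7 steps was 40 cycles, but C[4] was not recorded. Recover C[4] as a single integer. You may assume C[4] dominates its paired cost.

C[4] = 8

step 0 → dur = L[0]=2 = 2
step 1 → dur = max(L[1]=2, C[0]=4) = 4
step 2 → dur = max(L[2]=2, C[1]=9) = 9
step 3 → dur = max(L[3]=4, C[2]=2) = 4
step 4 → dur = max(L[4]=4, C[3]=2) = 4
step 5 → dur = max(L[5]=7, C[4]=?) = C[4]  (unknown; binding)
step 6 → dur = C[5]=9 = 9
sum of known step durations = 32
dur[5] = total - known = 40 - 32 = 8
C[4] is the binding max in step 5, so C[4] = dur[5] = 8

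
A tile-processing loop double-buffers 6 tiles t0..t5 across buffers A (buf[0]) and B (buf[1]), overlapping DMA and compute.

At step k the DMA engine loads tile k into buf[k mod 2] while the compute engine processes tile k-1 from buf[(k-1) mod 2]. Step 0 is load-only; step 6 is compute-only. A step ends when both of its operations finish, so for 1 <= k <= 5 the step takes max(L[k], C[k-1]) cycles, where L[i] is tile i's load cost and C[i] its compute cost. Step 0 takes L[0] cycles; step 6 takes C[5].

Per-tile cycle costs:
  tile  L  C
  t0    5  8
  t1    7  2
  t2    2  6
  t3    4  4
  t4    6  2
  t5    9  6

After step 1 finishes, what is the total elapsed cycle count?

step 0: L[0]=5 → dur=5, Σ=5 | A=load:t0 B=idle [load-only]
step 1: L[1]=7 C[0]=8 → dur=8, Σ=13 | A=compute:t0 B=load:t1 [compute-bound]
step 2: L[2]=2 C[1]=2 → dur=2, Σ=15 | A=load:t2 B=compute:t1 [tied]
step 3: L[3]=4 C[2]=6 → dur=6, Σ=21 | A=compute:t2 B=load:t3 [compute-bound]
step 4: L[4]=6 C[3]=4 → dur=6, Σ=27 | A=load:t4 B=compute:t3 [load-bound]
step 5: L[5]=9 C[4]=2 → dur=9, Σ=36 | A=compute:t4 B=load:t5 [load-bound]
step 6: C[5]=6 → dur=6, Σ=42 | A=idle B=compute:t5 [compute-only]

end_cycle[1] = 13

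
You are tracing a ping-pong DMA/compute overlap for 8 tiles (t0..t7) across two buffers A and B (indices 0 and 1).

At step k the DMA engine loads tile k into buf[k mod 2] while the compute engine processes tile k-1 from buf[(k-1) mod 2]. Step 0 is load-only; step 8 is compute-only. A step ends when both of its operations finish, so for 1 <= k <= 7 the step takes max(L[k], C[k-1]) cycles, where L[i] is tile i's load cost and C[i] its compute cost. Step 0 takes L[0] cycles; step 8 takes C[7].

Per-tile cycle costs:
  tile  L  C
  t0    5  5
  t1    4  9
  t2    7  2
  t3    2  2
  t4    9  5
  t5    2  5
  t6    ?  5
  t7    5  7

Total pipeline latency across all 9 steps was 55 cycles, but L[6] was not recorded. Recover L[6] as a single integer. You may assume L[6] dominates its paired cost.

step 0 | dur = L[0]=5 = 5
step 1 | dur = max(L[1]=4, C[0]=5) = 5
step 2 | dur = max(L[2]=7, C[1]=9) = 9
step 3 | dur = max(L[3]=2, C[2]=2) = 2
step 4 | dur = max(L[4]=9, C[3]=2) = 9
step 5 | dur = max(L[5]=2, C[4]=5) = 5
step 6 | dur = max(L[6]=?, C[5]=5) = L[6]  (unknown; binding)
step 7 | dur = max(L[7]=5, C[6]=5) = 5
step 8 | dur = C[7]=7 = 7
sum of known step durations = 47
dur[6] = total - known = 55 - 47 = 8
L[6] is the binding max in step 6, so L[6] = dur[6] = 8

L[6] = 8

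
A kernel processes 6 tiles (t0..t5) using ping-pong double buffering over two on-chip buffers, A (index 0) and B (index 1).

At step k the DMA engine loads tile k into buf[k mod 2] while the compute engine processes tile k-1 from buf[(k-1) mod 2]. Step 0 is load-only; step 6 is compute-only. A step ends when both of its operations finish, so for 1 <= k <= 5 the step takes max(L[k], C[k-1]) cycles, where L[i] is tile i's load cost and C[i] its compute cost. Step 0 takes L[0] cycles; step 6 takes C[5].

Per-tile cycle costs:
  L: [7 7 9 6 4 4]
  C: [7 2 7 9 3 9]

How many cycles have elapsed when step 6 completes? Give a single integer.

end_cycle[6] = 52

[0] DMA t0→A (7c) ∥ CU idle ⇒ 7c, clock 7
[1] DMA t1→B (7c) ∥ CU A:t0 (7c) ⇒ 7c, clock 14
[2] DMA t2→A (9c) ∥ CU B:t1 (2c) ⇒ 9c, clock 23
[3] DMA t3→B (6c) ∥ CU A:t2 (7c) ⇒ 7c, clock 30
[4] DMA t4→A (4c) ∥ CU B:t3 (9c) ⇒ 9c, clock 39
[5] DMA t5→B (4c) ∥ CU A:t4 (3c) ⇒ 4c, clock 43
[6] DMA idle ∥ CU B:t5 (9c) ⇒ 9c, clock 52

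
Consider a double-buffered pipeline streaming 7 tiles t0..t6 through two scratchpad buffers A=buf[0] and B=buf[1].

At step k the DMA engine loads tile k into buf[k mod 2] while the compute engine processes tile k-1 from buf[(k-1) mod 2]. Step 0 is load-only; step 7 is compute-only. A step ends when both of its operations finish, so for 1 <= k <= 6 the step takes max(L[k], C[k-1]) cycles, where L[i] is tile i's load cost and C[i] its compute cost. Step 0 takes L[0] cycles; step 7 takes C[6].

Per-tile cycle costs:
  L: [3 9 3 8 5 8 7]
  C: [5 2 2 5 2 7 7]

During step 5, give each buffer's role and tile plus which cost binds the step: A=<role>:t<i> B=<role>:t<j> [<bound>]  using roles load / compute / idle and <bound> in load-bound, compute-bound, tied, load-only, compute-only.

step 5: A=compute:t4 B=load:t5 [load-bound]

step 0: L[0]=3 → dur=3, Σ=3 | A=load:t0 B=idle [load-only]
step 1: L[1]=9 C[0]=5 → dur=9, Σ=12 | A=compute:t0 B=load:t1 [load-bound]
step 2: L[2]=3 C[1]=2 → dur=3, Σ=15 | A=load:t2 B=compute:t1 [load-bound]
step 3: L[3]=8 C[2]=2 → dur=8, Σ=23 | A=compute:t2 B=load:t3 [load-bound]
step 4: L[4]=5 C[3]=5 → dur=5, Σ=28 | A=load:t4 B=compute:t3 [tied]
step 5: L[5]=8 C[4]=2 → dur=8, Σ=36 | A=compute:t4 B=load:t5 [load-bound]
step 6: L[6]=7 C[5]=7 → dur=7, Σ=43 | A=load:t6 B=compute:t5 [tied]
step 7: C[6]=7 → dur=7, Σ=50 | A=compute:t6 B=idle [compute-only]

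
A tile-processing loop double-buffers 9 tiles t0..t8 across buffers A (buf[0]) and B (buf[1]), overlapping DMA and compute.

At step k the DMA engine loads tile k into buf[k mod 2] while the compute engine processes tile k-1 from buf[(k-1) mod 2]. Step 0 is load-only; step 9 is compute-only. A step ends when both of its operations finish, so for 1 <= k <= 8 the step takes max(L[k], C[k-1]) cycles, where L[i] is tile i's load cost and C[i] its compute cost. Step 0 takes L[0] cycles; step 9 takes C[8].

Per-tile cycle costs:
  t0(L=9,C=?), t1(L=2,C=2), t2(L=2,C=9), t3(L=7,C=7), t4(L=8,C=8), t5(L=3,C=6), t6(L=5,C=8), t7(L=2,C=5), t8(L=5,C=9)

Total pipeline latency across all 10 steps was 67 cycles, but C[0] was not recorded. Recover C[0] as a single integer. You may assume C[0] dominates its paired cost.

C[0] = 3

step 0: dur = L[0]=9 = 9
step 1: dur = max(L[1]=2, C[0]=?) = C[0]  (unknown; binding)
step 2: dur = max(L[2]=2, C[1]=2) = 2
step 3: dur = max(L[3]=7, C[2]=9) = 9
step 4: dur = max(L[4]=8, C[3]=7) = 8
step 5: dur = max(L[5]=3, C[4]=8) = 8
step 6: dur = max(L[6]=5, C[5]=6) = 6
step 7: dur = max(L[7]=2, C[6]=8) = 8
step 8: dur = max(L[8]=5, C[7]=5) = 5
step 9: dur = C[8]=9 = 9
sum of known step durations = 64
dur[1] = total - known = 67 - 64 = 3
C[0] is the binding max in step 1, so C[0] = dur[1] = 3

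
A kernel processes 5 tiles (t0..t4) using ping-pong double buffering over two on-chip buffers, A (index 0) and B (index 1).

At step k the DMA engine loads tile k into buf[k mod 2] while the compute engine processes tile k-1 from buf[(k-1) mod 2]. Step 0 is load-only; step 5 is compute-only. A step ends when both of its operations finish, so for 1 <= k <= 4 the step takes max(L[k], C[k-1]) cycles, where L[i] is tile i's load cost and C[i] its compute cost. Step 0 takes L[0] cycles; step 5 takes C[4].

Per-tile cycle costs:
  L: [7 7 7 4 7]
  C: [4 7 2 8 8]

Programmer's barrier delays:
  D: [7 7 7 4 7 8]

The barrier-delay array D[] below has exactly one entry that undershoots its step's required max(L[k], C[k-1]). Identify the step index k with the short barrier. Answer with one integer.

hazard at step 4

k=0 barrier L[0]=7→7c, D[0]=7 ok
k=1 barrier max(L[1]=7,C[0]=4)→7c, D[1]=7 ok
k=2 barrier max(L[2]=7,C[1]=7)→7c, D[2]=7 ok
k=3 barrier max(L[3]=4,C[2]=2)→4c, D[3]=4 ok
k=4 barrier max(L[4]=7,C[3]=8)→8c, D[4]=7 SHORT
k=5 barrier C[4]=8→8c, D[5]=8 ok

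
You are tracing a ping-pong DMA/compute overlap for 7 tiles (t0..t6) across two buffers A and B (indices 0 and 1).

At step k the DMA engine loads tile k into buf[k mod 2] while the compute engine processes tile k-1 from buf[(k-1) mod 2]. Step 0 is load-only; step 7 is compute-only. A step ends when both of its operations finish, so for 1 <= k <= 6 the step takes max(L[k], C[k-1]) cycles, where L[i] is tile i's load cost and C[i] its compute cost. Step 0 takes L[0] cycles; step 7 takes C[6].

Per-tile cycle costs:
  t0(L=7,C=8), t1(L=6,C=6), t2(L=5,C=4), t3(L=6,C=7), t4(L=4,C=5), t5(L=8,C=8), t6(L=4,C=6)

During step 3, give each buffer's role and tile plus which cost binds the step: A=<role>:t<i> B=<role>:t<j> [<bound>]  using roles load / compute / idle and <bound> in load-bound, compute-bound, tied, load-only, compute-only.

step 0: L[0]=7 → dur=7, Σ=7 | A=load:t0 B=idle [load-only]
step 1: L[1]=6 C[0]=8 → dur=8, Σ=15 | A=compute:t0 B=load:t1 [compute-bound]
step 2: L[2]=5 C[1]=6 → dur=6, Σ=21 | A=load:t2 B=compute:t1 [compute-bound]
step 3: L[3]=6 C[2]=4 → dur=6, Σ=27 | A=compute:t2 B=load:t3 [load-bound]
step 4: L[4]=4 C[3]=7 → dur=7, Σ=34 | A=load:t4 B=compute:t3 [compute-bound]
step 5: L[5]=8 C[4]=5 → dur=8, Σ=42 | A=compute:t4 B=load:t5 [load-bound]
step 6: L[6]=4 C[5]=8 → dur=8, Σ=50 | A=load:t6 B=compute:t5 [compute-bound]
step 7: C[6]=6 → dur=6, Σ=56 | A=compute:t6 B=idle [compute-only]

step 3: A=compute:t2 B=load:t3 [load-bound]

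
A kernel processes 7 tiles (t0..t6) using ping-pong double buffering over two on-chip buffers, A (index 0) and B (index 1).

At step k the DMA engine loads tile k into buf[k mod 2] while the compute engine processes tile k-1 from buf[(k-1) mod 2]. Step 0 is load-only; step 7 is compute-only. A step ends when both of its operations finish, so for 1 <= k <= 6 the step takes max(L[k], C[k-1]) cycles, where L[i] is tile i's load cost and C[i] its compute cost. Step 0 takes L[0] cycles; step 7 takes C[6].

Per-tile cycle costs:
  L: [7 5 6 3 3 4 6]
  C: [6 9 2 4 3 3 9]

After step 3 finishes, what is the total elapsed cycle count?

step 0: L[0]=7 → dur=7, Σ=7 | A=load:t0 B=idle [load-only]
step 1: L[1]=5 C[0]=6 → dur=6, Σ=13 | A=compute:t0 B=load:t1 [compute-bound]
step 2: L[2]=6 C[1]=9 → dur=9, Σ=22 | A=load:t2 B=compute:t1 [compute-bound]
step 3: L[3]=3 C[2]=2 → dur=3, Σ=25 | A=compute:t2 B=load:t3 [load-bound]
step 4: L[4]=3 C[3]=4 → dur=4, Σ=29 | A=load:t4 B=compute:t3 [compute-bound]
step 5: L[5]=4 C[4]=3 → dur=4, Σ=33 | A=compute:t4 B=load:t5 [load-bound]
step 6: L[6]=6 C[5]=3 → dur=6, Σ=39 | A=load:t6 B=compute:t5 [load-bound]
step 7: C[6]=9 → dur=9, Σ=48 | A=compute:t6 B=idle [compute-only]

end_cycle[3] = 25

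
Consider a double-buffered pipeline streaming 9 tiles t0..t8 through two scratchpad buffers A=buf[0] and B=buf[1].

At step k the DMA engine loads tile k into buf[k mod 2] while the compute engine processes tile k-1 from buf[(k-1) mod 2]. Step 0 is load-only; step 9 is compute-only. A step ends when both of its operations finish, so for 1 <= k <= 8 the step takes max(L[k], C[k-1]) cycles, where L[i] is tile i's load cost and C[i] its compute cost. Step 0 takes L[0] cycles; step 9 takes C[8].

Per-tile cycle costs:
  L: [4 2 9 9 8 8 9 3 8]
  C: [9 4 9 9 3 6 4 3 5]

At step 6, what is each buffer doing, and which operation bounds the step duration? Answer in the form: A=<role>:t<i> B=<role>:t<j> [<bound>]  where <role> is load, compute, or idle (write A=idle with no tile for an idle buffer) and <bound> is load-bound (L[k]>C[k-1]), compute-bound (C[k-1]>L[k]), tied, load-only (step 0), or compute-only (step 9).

step 6: A=load:t6 B=compute:t5 [load-bound]

k=0 load=t0/4c comp=- wait=4 total=4
k=1 load=t1/2c comp=t0/9c wait=9 total=13
k=2 load=t2/9c comp=t1/4c wait=9 total=22
k=3 load=t3/9c comp=t2/9c wait=9 total=31
k=4 load=t4/8c comp=t3/9c wait=9 total=40
k=5 load=t5/8c comp=t4/3c wait=8 total=48
k=6 load=t6/9c comp=t5/6c wait=9 total=57
k=7 load=t7/3c comp=t6/4c wait=4 total=61
k=8 load=t8/8c comp=t7/3c wait=8 total=69
k=9 load=- comp=t8/5c wait=5 total=74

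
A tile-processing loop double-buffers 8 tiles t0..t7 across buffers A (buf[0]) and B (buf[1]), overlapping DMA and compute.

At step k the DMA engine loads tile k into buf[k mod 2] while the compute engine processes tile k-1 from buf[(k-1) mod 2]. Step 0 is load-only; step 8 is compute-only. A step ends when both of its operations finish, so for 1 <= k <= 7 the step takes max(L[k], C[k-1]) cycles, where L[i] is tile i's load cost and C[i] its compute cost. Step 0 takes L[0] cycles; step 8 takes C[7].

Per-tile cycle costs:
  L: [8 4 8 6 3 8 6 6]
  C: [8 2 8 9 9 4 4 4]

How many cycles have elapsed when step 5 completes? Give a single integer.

end_cycle[5] = 50

step 0: L[0]=8 → dur=8, Σ=8 | A=load:t0 B=idle [load-only]
step 1: L[1]=4 C[0]=8 → dur=8, Σ=16 | A=compute:t0 B=load:t1 [compute-bound]
step 2: L[2]=8 C[1]=2 → dur=8, Σ=24 | A=load:t2 B=compute:t1 [load-bound]
step 3: L[3]=6 C[2]=8 → dur=8, Σ=32 | A=compute:t2 B=load:t3 [compute-bound]
step 4: L[4]=3 C[3]=9 → dur=9, Σ=41 | A=load:t4 B=compute:t3 [compute-bound]
step 5: L[5]=8 C[4]=9 → dur=9, Σ=50 | A=compute:t4 B=load:t5 [compute-bound]
step 6: L[6]=6 C[5]=4 → dur=6, Σ=56 | A=load:t6 B=compute:t5 [load-bound]
step 7: L[7]=6 C[6]=4 → dur=6, Σ=62 | A=compute:t6 B=load:t7 [load-bound]
step 8: C[7]=4 → dur=4, Σ=66 | A=idle B=compute:t7 [compute-only]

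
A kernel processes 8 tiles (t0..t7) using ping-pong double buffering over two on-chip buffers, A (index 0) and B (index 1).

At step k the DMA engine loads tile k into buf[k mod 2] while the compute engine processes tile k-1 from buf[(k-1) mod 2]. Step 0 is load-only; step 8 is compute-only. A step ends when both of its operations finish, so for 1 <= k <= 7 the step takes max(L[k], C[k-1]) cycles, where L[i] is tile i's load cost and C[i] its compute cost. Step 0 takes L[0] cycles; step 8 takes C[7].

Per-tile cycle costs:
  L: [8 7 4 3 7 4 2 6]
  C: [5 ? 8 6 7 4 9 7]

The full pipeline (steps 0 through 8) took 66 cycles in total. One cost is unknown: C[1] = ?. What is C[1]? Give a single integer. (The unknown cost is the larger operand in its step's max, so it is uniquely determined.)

C[1] = 9

step 0 | dur = L[0]=8 = 8
step 1 | dur = max(L[1]=7, C[0]=5) = 7
step 2 | dur = max(L[2]=4, C[1]=?) = C[1]  (unknown; binding)
step 3 | dur = max(L[3]=3, C[2]=8) = 8
step 4 | dur = max(L[4]=7, C[3]=6) = 7
step 5 | dur = max(L[5]=4, C[4]=7) = 7
step 6 | dur = max(L[6]=2, C[5]=4) = 4
step 7 | dur = max(L[7]=6, C[6]=9) = 9
step 8 | dur = C[7]=7 = 7
sum of known step durations = 57
dur[2] = total - known = 66 - 57 = 9
C[1] is the binding max in step 2, so C[1] = dur[2] = 9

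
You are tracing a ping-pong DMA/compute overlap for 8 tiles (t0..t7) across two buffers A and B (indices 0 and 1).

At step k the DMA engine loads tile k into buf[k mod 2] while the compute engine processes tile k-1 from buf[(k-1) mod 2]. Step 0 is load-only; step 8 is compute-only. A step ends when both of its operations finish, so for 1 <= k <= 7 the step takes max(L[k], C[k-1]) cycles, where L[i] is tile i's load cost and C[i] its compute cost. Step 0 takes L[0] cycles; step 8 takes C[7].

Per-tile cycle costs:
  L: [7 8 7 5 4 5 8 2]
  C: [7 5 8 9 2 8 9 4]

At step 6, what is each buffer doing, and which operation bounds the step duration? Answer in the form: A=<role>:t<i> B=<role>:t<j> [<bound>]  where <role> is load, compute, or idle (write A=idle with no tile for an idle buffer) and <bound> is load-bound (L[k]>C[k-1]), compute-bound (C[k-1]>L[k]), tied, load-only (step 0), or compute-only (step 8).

step 6: A=load:t6 B=compute:t5 [tied]

step 0: L[0]=7 → dur=7, Σ=7 | A=load:t0 B=idle [load-only]
step 1: L[1]=8 C[0]=7 → dur=8, Σ=15 | A=compute:t0 B=load:t1 [load-bound]
step 2: L[2]=7 C[1]=5 → dur=7, Σ=22 | A=load:t2 B=compute:t1 [load-bound]
step 3: L[3]=5 C[2]=8 → dur=8, Σ=30 | A=compute:t2 B=load:t3 [compute-bound]
step 4: L[4]=4 C[3]=9 → dur=9, Σ=39 | A=load:t4 B=compute:t3 [compute-bound]
step 5: L[5]=5 C[4]=2 → dur=5, Σ=44 | A=compute:t4 B=load:t5 [load-bound]
step 6: L[6]=8 C[5]=8 → dur=8, Σ=52 | A=load:t6 B=compute:t5 [tied]
step 7: L[7]=2 C[6]=9 → dur=9, Σ=61 | A=compute:t6 B=load:t7 [compute-bound]
step 8: C[7]=4 → dur=4, Σ=65 | A=idle B=compute:t7 [compute-only]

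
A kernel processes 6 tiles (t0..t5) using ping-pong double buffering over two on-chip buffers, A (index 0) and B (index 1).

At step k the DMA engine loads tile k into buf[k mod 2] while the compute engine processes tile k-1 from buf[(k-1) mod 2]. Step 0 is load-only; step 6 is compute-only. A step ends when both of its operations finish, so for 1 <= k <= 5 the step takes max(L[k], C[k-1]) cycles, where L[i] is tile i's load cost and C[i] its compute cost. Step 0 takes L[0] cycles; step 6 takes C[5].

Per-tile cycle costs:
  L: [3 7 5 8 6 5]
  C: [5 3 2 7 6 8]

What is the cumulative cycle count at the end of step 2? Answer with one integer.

end_cycle[2] = 15

  0. 3=3c; end=3; A:t0 B:-
  1. max(7,5)=7c; end=10; A:t0 B:t1
  2. max(5,3)=5c; end=15; A:t2 B:t1
  3. max(8,2)=8c; end=23; A:t2 B:t3
  4. max(6,7)=7c; end=30; A:t4 B:t3
  5. max(5,6)=6c; end=36; A:t4 B:t5
  6. 8=8c; end=44; A:t4 B:t5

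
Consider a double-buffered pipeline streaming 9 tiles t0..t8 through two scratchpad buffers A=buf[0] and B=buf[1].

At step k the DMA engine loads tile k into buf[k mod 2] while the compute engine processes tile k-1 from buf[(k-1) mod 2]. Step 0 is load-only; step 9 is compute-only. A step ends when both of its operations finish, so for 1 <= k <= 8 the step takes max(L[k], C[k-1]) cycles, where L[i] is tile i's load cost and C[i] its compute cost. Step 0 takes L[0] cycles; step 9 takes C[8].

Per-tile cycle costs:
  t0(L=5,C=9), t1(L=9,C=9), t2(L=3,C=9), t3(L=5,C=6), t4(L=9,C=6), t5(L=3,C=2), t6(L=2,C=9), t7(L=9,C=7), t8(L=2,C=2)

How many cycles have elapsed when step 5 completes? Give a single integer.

k=0 load=t0/5c comp=- wait=5 total=5
k=1 load=t1/9c comp=t0/9c wait=9 total=14
k=2 load=t2/3c comp=t1/9c wait=9 total=23
k=3 load=t3/5c comp=t2/9c wait=9 total=32
k=4 load=t4/9c comp=t3/6c wait=9 total=41
k=5 load=t5/3c comp=t4/6c wait=6 total=47
k=6 load=t6/2c comp=t5/2c wait=2 total=49
k=7 load=t7/9c comp=t6/9c wait=9 total=58
k=8 load=t8/2c comp=t7/7c wait=7 total=65
k=9 load=- comp=t8/2c wait=2 total=67

end_cycle[5] = 47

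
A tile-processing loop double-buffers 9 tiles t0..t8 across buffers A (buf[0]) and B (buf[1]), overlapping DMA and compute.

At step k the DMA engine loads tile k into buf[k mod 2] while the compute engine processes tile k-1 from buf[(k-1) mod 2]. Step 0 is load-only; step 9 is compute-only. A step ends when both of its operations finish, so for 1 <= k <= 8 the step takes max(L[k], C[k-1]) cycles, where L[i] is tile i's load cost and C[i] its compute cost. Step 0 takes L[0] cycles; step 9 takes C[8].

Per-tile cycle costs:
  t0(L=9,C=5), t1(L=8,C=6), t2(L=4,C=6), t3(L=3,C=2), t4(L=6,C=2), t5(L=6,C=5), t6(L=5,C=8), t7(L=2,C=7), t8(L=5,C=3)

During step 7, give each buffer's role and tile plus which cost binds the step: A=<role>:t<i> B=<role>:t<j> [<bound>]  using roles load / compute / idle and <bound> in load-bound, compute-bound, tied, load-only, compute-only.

step 7: A=compute:t6 B=load:t7 [compute-bound]

k=0 load=t0/9c comp=- wait=9 total=9
k=1 load=t1/8c comp=t0/5c wait=8 total=17
k=2 load=t2/4c comp=t1/6c wait=6 total=23
k=3 load=t3/3c comp=t2/6c wait=6 total=29
k=4 load=t4/6c comp=t3/2c wait=6 total=35
k=5 load=t5/6c comp=t4/2c wait=6 total=41
k=6 load=t6/5c comp=t5/5c wait=5 total=46
k=7 load=t7/2c comp=t6/8c wait=8 total=54
k=8 load=t8/5c comp=t7/7c wait=7 total=61
k=9 load=- comp=t8/3c wait=3 total=64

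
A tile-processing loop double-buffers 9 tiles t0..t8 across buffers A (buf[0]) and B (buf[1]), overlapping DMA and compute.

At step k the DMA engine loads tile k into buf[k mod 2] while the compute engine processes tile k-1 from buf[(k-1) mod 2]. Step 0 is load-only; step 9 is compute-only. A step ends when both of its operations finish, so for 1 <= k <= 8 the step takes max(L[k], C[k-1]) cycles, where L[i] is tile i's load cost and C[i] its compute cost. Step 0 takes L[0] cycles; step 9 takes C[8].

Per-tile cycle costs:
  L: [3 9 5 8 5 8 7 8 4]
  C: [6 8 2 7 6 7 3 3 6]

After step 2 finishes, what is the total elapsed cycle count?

end_cycle[2] = 20

[0] DMA t0→A (3c) ∥ CU idle ⇒ 3c, clock 3
[1] DMA t1→B (9c) ∥ CU A:t0 (6c) ⇒ 9c, clock 12
[2] DMA t2→A (5c) ∥ CU B:t1 (8c) ⇒ 8c, clock 20
[3] DMA t3→B (8c) ∥ CU A:t2 (2c) ⇒ 8c, clock 28
[4] DMA t4→A (5c) ∥ CU B:t3 (7c) ⇒ 7c, clock 35
[5] DMA t5→B (8c) ∥ CU A:t4 (6c) ⇒ 8c, clock 43
[6] DMA t6→A (7c) ∥ CU B:t5 (7c) ⇒ 7c, clock 50
[7] DMA t7→B (8c) ∥ CU A:t6 (3c) ⇒ 8c, clock 58
[8] DMA t8→A (4c) ∥ CU B:t7 (3c) ⇒ 4c, clock 62
[9] DMA idle ∥ CU A:t8 (6c) ⇒ 6c, clock 68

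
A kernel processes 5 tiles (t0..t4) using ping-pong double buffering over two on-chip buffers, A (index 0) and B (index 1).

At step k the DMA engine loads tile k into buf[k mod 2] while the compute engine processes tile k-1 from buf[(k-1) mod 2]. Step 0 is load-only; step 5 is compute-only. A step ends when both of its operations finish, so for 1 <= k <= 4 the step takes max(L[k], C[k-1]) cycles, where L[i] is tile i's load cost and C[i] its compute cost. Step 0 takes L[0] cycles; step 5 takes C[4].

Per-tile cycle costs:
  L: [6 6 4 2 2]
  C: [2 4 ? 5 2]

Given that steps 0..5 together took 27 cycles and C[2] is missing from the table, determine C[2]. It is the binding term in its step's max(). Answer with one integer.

step 0 = dur = L[0]=6 = 6
step 1 = dur = max(L[1]=6, C[0]=2) = 6
step 2 = dur = max(L[2]=4, C[1]=4) = 4
step 3 = dur = max(L[3]=2, C[2]=?) = C[2]  (unknown; binding)
step 4 = dur = max(L[4]=2, C[3]=5) = 5
step 5 = dur = C[4]=2 = 2
sum of known step durations = 23
dur[3] = total - known = 27 - 23 = 4
C[2] is the binding max in step 3, so C[2] = dur[3] = 4

C[2] = 4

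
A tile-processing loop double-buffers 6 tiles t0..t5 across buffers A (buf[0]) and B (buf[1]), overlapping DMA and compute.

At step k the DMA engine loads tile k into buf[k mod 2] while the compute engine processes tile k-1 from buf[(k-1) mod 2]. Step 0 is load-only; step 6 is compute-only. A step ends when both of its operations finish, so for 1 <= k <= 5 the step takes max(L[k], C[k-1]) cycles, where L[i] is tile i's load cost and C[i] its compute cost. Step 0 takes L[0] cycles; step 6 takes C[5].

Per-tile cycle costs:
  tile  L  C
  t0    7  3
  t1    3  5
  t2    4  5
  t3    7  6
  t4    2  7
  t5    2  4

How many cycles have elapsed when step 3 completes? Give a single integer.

end_cycle[3] = 22

[0] DMA t0→A (7c) ∥ CU idle ⇒ 7c, clock 7
[1] DMA t1→B (3c) ∥ CU A:t0 (3c) ⇒ 3c, clock 10
[2] DMA t2→A (4c) ∥ CU B:t1 (5c) ⇒ 5c, clock 15
[3] DMA t3→B (7c) ∥ CU A:t2 (5c) ⇒ 7c, clock 22
[4] DMA t4→A (2c) ∥ CU B:t3 (6c) ⇒ 6c, clock 28
[5] DMA t5→B (2c) ∥ CU A:t4 (7c) ⇒ 7c, clock 35
[6] DMA idle ∥ CU B:t5 (4c) ⇒ 4c, clock 39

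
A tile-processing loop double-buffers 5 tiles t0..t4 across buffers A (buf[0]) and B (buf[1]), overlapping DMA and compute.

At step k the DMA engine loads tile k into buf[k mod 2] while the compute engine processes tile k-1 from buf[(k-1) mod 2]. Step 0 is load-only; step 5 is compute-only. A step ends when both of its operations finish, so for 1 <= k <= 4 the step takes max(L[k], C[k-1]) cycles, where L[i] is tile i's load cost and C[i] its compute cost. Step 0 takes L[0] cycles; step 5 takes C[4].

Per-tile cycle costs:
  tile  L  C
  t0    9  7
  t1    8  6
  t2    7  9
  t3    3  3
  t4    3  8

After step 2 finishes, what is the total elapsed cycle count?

[0] DMA t0→A (9c) ∥ CU idle ⇒ 9c, clock 9
[1] DMA t1→B (8c) ∥ CU A:t0 (7c) ⇒ 8c, clock 17
[2] DMA t2→A (7c) ∥ CU B:t1 (6c) ⇒ 7c, clock 24
[3] DMA t3→B (3c) ∥ CU A:t2 (9c) ⇒ 9c, clock 33
[4] DMA t4→A (3c) ∥ CU B:t3 (3c) ⇒ 3c, clock 36
[5] DMA idle ∥ CU A:t4 (8c) ⇒ 8c, clock 44

end_cycle[2] = 24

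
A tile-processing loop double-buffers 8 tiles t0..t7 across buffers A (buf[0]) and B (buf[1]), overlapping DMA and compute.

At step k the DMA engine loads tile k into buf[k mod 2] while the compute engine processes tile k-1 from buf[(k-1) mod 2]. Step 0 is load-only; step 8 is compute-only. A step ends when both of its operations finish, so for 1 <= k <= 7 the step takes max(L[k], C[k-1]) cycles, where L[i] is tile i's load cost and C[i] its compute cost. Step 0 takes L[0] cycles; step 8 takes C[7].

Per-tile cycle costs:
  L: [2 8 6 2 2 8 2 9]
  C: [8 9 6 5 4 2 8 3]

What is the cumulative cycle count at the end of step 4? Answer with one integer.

  0. 2=2c; end=2; A:t0 B:-
  1. max(8,8)=8c; end=10; A:t0 B:t1
  2. max(6,9)=9c; end=19; A:t2 B:t1
  3. max(2,6)=6c; end=25; A:t2 B:t3
  4. max(2,5)=5c; end=30; A:t4 B:t3
  5. max(8,4)=8c; end=38; A:t4 B:t5
  6. max(2,2)=2c; end=40; A:t6 B:t5
  7. max(9,8)=9c; end=49; A:t6 B:t7
  8. 3=3c; end=52; A:t6 B:t7

end_cycle[4] = 30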